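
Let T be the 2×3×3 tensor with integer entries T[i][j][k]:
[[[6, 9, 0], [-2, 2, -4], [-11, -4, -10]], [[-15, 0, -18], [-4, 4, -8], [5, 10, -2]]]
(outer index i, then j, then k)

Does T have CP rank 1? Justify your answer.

The mode-2 unfolding of T (rows indexed by j, columns by (i,k) = (0,0), (0,1), (0,2), (1,0), (1,1), (1,2)) is [[6, 9, 0, -15, 0, -18], [-2, 2, -4, -4, 4, -8], [-11, -4, -10, 5, 10, -2]].
There the 2×2 minor on rows j ∈ {0, 1}, columns (i,k) ∈ {(0,0), (0,1)} is det [[6, 9], [-2, 2]] = 30 ≠ 0, so this unfolding has rank ≥ 2; CP rank is at least every unfolding rank, so rank(T) ≥ 2.
In particular rank(T) ≥ 2 > 1, so T is not rank-1.

No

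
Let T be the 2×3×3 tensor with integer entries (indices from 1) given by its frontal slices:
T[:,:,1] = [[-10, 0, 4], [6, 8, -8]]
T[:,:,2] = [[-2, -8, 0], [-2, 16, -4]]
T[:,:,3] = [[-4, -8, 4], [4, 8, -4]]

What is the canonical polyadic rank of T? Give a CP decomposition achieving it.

Lower bound: the mode-3 unfolding of T (rows indexed by k, columns by (i,j) = (1,1), (1,2), (1,3), (2,1), (2,2), (2,3)) is [[-10, 0, 4, 6, 8, -8], [-2, -8, 0, -2, 16, -4], [-4, -8, 4, 4, 8, -4]].
There the 3×3 minor on rows k ∈ {1, 2, 3}, columns (i,j) ∈ {(1,1), (1,2), (1,3)} is det [[-10, 0, 4], [-2, -8, 0], [-4, -8, 4]] = 256 ≠ 0, so this unfolding has rank ≥ 3; CP rank is at least every unfolding rank, so rank(T) ≥ 3. (This is only a lower bound: in general the CP rank may exceed every unfolding rank, so we still need to exhibit 3 rank-1 terms summing to T.)
Upper bound: T is a sum of 3 rank-1 terms, T = [1, -1] ∘ [1, 2, -1] ∘ [-4, -4, -4] + [1, -1] ∘ [2, -2, -1] ∘ [-2, 2, 0] + [1, 1] ∘ [1, -2, 1] ∘ [-2, -2, 0] (one valid choice — decompositions are not unique — normalised so each a, b is primitive with positive first nonzero entry; check it by expanding all entries), so rank(T) ≤ 3.
These bounds meet, so rank(T) = 3.

rank(T) = 3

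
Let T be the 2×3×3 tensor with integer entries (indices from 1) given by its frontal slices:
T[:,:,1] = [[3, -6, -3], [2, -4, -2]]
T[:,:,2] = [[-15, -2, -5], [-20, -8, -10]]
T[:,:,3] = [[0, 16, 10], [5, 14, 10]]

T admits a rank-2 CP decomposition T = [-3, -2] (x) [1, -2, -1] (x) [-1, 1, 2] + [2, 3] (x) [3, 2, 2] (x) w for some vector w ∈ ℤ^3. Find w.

w = [0, -2, 1]

Subtract the known terms from T to get the rank-1 residual R = [2, 3] (x) [3, 2, 2] (x) w, so R[i,j,k] = a[i]·b[j]·w[k]. Pick indices with nonzero a[1]·b[1] = (2)·(3) = 6. Only the fibre through (1,1,·) is needed: R[1,1,:] = T[1,1,:] − Σₗ aₗ[1]bₗ[1]cₗ = [3, -15, 0] − (-3)·(1)·[-1, 1, 2] = [0, -12, 6]. Then w[k] = R[1,1,k] / 6 for each k, giving w = [0, -12, 6] / 6 = [0, -2, 1].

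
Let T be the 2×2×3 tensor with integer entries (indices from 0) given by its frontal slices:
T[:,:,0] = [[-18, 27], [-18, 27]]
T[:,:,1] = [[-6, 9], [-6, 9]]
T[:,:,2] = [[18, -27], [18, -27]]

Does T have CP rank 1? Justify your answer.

Yes

If T = a ⊗ b ⊗ c then every fibre of T is a multiple of the corresponding factor, so read the factors off the fibres through the nonzero entry T[0,0,0] = -18.
The mode-1 fibre T[:,0,0] = [-18, -18] gives a = [1, 1] (primitive direction); the mode-2 fibre T[0,:,0] = [-18, 27] gives b = [2, -3]; then c[k] = T[0,0,k] / (a[0]·b[0]) = [-18, -6, 18] / 2 = [-9, -3, 9].
Expanding [1, 1] ⊗ [2, -3] ⊗ [-9, -3, 9] reproduces all 12 entries of T, so T = [1, 1] ⊗ [2, -3] ⊗ [-9, -3, 9] and rank(T) ≤ 1.
Equivalently every frontal slice T[:,:,k] is c[k] times the rank-1 matrix [1, 1] ⊗ [2, -3]. So T has rank 1 (it is nonzero).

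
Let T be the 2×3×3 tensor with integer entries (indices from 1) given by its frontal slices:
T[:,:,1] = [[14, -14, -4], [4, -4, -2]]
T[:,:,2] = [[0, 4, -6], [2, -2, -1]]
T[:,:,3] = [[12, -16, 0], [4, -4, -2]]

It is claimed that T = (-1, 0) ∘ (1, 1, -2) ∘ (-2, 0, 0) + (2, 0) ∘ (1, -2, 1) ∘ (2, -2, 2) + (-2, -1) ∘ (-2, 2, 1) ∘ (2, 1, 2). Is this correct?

Reconstruct entrywise from the claimed factors. For example, T[1,3,1] = -4 and Σₗ aₗ[1]bₗ[3]cₗ[1] = (-1)·(-2)·(-2) + (2)·(1)·(2) + (-2)·(1)·(2) = -4; checking all 18 entries, every one matches. The claim holds.

Yes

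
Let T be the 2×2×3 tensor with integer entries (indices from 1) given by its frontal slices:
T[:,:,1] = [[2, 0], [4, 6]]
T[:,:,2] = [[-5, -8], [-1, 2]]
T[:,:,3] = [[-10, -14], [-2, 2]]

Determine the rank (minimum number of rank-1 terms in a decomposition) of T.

Lower bound: the mode-3 unfolding of T (rows indexed by k, columns by (i,j) = (1,1), (1,2), (2,1), (2,2)) is [[2, 0, 4, 6], [-5, -8, -1, 2], [-10, -14, -2, 2]].
There the 3×3 minor on rows k ∈ {1, 2, 3}, columns (i,j) ∈ {(1,1), (1,2), (2,1)} is det [[2, 0, 4], [-5, -8, -1], [-10, -14, -2]] = -36 ≠ 0, so this unfolding has rank ≥ 3; CP rank is at least every unfolding rank, so rank(T) ≥ 3. (This is only a lower bound: in general the CP rank may exceed every unfolding rank, so we still need to exhibit 3 rank-1 terms summing to T.)
Upper bound: T is a sum of 3 rank-1 terms, T = (1, -1) ⊗ (0, 1) ⊗ (0, -2, -2) + (1, -1) ⊗ (1, 2) ⊗ (-2, -1, -2) + (2, 1) ⊗ (1, 1) ⊗ (2, -2, -4) (written with every a and b primitive with positive leading entry and the scale carried by c; CP decompositions are not unique, and this one is verified by expanding entrywise), so rank(T) ≤ 3.
These bounds meet, so rank(T) = 3.

3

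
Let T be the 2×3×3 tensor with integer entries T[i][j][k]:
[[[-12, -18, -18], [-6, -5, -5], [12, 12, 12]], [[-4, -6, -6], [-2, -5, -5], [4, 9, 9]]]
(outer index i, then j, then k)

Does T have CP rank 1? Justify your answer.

No

The mode-3 unfolding of T (rows indexed by k, columns by (i,j) = (0,0), (0,1), (0,2), (1,0), (1,1), (1,2)) is [[-12, -6, 12, -4, -2, 4], [-18, -5, 12, -6, -5, 9], [-18, -5, 12, -6, -5, 9]].
There the 2×2 minor on rows k ∈ {0, 1}, columns (i,j) ∈ {(0,0), (0,1)} is det [[-12, -6], [-18, -5]] = -48 ≠ 0, so this unfolding has rank ≥ 2; CP rank is at least every unfolding rank, so rank(T) ≥ 2.
In particular rank(T) ≥ 2 > 1, so T is not rank-1.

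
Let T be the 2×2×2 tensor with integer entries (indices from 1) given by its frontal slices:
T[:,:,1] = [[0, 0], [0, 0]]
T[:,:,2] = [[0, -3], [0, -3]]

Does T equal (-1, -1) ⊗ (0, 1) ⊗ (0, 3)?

Reconstruct entrywise from the claimed factors. For example, T[1,1,1] = 0 and Σₗ aₗ[1]bₗ[1]cₗ[1] = (-1)·(0)·(0) = 0; checking all 8 entries, every one matches. The claim holds.

Yes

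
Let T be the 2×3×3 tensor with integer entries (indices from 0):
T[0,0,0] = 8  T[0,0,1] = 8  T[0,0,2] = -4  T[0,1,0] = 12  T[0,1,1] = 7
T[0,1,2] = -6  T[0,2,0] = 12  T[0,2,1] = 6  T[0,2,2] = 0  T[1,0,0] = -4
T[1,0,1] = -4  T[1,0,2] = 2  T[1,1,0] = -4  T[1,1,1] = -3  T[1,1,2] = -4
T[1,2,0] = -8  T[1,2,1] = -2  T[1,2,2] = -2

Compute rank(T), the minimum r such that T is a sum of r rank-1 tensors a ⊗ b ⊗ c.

Lower bound: in the mode-3 unfolding of T (rows indexed by k, columns by (i,j)) the 3×3 minor on rows k ∈ {0, 1, 2}, columns (i,j) ∈ {(0,0), (0,1), (0,2)} is det [[8, 12, 12], [8, 7, 6], [-4, -6, 0]] = -240 ≠ 0, so that unfolding has rank ≥ 3 and hence rank(T) ≥ 3 (CP rank is at least every unfolding rank, though it can be larger).
Upper bound: T is a sum of 3 rank-1 terms, T = (1, -1) ⊗ (0, 1, 2) ⊗ (2, -1, 2) + (1, 1) ⊗ (0, 1, 0) ⊗ (2, 0, -4) + (2, -1) ⊗ (1, 1, 1) ⊗ (4, 4, -2) (written with every a and b primitive with positive leading entry and the scale carried by c; CP decompositions are not unique, and this one is verified by expanding entrywise), so rank(T) ≤ 3.
These bounds meet, so rank(T) = 3.

3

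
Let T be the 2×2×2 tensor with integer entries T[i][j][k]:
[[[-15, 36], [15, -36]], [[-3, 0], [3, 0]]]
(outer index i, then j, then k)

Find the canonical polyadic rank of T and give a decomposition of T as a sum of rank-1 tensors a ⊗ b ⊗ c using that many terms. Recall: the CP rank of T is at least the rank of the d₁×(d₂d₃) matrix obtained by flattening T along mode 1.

Lower bound: the mode-3 unfolding of T (rows indexed by k, columns by (i,j) = (0,0), (0,1), (1,0), (1,1)) is [[-15, 15, -3, 3], [36, -36, 0, 0]].
There the 2×2 minor on rows k ∈ {0, 1}, columns (i,j) ∈ {(0,0), (1,0)} is det [[-15, -3], [36, 0]] = 108 ≠ 0, so this unfolding has rank ≥ 2; CP rank is at least every unfolding rank, so rank(T) ≥ 2. (Flattening ranks never certify an upper bound on CP rank; for that we must actually write T with 2 rank-1 terms.)
Upper bound — finding two terms. Every mode-2 slice of T is a multiple of one matrix: T[:,j,:] = b[j]·M with b = [1, -1] and M = [[-15, 36], [-3, 0]] (rows indexed by i, columns by k). So it suffices to write M as a sum of two rank-1 matrices.
Splitting M by its rows (i = 0, 1), M = [1, 0][-15, 36]ᵀ + [0, 1][-3, 0]ᵀ.
Hence T = [1, 0] ⊗ [1, -1] ⊗ [-15, 36] + [0, 1] ⊗ [1, -1] ⊗ [-3, 0], so rank(T) ≤ 2.
These bounds meet, so rank(T) = 2.
Check entry T[1,1,0] = 3: (0)·(-1)·(-15) + (1)·(-1)·(-3) = 3.

rank(T) = 2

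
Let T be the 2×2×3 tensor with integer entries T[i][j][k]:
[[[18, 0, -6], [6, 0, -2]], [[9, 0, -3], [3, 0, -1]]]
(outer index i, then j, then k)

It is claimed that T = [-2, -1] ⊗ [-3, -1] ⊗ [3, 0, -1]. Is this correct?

Yes

Reconstruct entrywise from the claimed factors. For example, T[0,0,0] = 18 and Σₗ aₗ[0]bₗ[0]cₗ[0] = (-2)·(-3)·(3) = 18; checking all 12 entries, every one matches. The claim holds.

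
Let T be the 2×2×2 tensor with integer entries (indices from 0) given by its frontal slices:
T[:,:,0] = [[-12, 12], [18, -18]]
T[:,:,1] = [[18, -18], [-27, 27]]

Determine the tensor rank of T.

Lower bound: T ≠ 0 (e.g. T[0,0,0] = -12), so rank(T) ≥ 1.
Upper bound: the mode-1 fibre T[:,0,0] = [-12, 18] gives a = [2, -3] (primitive direction); the mode-2 fibre T[0,:,0] = [-12, 12] gives b = [1, -1]; then c[k] = T[0,0,k] / (a[0]·b[0]) = [-12, 18] / 2 = [-6, 9].
Expanding [2, -3] (x) [1, -1] (x) [-6, 9] reproduces all 8 entries of T, so T = [2, -3] (x) [1, -1] (x) [-6, 9] and rank(T) ≤ 1.
These bounds meet, so rank(T) = 1.

1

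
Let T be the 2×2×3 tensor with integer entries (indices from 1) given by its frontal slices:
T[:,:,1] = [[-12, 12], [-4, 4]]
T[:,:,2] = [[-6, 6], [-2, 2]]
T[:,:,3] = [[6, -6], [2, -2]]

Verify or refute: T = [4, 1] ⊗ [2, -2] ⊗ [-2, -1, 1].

Reconstruct entry (1,1,1) from the claimed factors: Σₗ aₗ[1]bₗ[1]cₗ[1] = (4)·(2)·(-2) = -16, but T[1,1,1] = -12. The claim is false.

No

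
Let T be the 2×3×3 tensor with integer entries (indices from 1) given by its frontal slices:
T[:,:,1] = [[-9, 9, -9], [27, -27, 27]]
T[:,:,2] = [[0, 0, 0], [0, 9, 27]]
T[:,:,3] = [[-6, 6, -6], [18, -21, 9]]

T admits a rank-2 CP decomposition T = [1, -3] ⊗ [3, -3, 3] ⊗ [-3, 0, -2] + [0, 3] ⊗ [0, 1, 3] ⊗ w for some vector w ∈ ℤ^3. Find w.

Subtract the known terms from T to get the rank-1 residual R = [0, 3] ⊗ [0, 1, 3] ⊗ w, so R[i,j,k] = a[i]·b[j]·w[k]. Pick indices with nonzero a[2]·b[2] = (3)·(1) = 3. Only the fibre through (2,2,·) is needed: R[2,2,:] = T[2,2,:] − Σₗ aₗ[2]bₗ[2]cₗ = [-27, 9, -21] − (-3)·(-3)·[-3, 0, -2] = [0, 9, -3]. Then w[k] = R[2,2,k] / 3 for each k, giving w = [0, 9, -3] / 3 = [0, 3, -1].

w = [0, 3, -1]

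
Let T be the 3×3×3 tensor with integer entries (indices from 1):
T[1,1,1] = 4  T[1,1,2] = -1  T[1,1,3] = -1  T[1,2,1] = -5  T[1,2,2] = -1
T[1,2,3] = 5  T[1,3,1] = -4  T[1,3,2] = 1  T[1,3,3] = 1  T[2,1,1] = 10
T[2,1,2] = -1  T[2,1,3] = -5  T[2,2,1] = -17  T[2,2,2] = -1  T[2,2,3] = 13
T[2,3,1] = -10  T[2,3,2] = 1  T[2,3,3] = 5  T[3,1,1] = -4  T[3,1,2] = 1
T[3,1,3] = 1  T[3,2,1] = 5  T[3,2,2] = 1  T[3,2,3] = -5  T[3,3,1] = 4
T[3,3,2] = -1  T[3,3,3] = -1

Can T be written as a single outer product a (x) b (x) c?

The mode-2 unfolding of T (rows indexed by j, columns by (i,k) = (1,1), (1,2), (1,3), (2,1), (2,2), (2,3), (3,1), (3,2), (3,3)) is [[4, -1, -1, 10, -1, -5, -4, 1, 1], [-5, -1, 5, -17, -1, 13, 5, 1, -5], [-4, 1, 1, -10, 1, 5, 4, -1, -1]].
There the 2×2 minor on rows j ∈ {1, 2}, columns (i,k) ∈ {(1,1), (1,2)} is det [[4, -1], [-5, -1]] = -9 ≠ 0, so this unfolding has rank ≥ 2; CP rank is at least every unfolding rank, so rank(T) ≥ 2.
In particular rank(T) ≥ 2 > 1, so T is not rank-1.

No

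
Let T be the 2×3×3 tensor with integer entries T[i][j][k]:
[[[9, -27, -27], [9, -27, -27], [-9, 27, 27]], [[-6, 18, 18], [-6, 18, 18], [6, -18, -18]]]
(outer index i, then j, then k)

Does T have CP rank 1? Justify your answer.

Yes

If T = a (x) b (x) c then every fibre of T is a multiple of the corresponding factor, so read the factors off the fibres through the nonzero entry T[0,0,0] = 9.
The mode-1 fibre T[:,0,0] = [9, -6] gives a = [3, -2] (primitive direction); the mode-2 fibre T[0,:,0] = [9, 9, -9] gives b = [1, 1, -1]; then c[k] = T[0,0,k] / (a[0]·b[0]) = [9, -27, -27] / 3 = [3, -9, -9].
Expanding [3, -2] (x) [1, 1, -1] (x) [3, -9, -9] reproduces all 18 entries of T, so T = [3, -2] (x) [1, 1, -1] (x) [3, -9, -9] and rank(T) ≤ 1.
Equivalently every frontal slice T[:,:,k] is c[k] times the rank-1 matrix [3, -2] (x) [1, 1, -1]. So T has rank 1 (it is nonzero).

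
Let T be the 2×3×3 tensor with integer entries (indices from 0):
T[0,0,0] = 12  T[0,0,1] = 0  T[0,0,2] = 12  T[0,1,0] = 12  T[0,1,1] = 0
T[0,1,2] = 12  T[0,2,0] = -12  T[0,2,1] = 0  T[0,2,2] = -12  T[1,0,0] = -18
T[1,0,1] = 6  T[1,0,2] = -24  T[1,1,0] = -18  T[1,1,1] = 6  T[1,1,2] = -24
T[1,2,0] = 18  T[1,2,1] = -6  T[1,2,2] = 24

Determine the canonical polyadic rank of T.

2

Lower bound: in the mode-1 unfolding of T (rows indexed by i, columns by (j,k)) the 2×2 minor on rows i ∈ {0, 1}, columns (j,k) ∈ {(0,0), (0,1)} is det [[12, 0], [-18, 6]] = 72 ≠ 0, so that unfolding has rank ≥ 2 and hence rank(T) ≥ 2 (CP rank is at least every unfolding rank, though it can be larger).
Upper bound: T[:,j,:] = b[j]·M for every slice, with b = [1, 1, -1] and M = [[12, 0, 12], [-18, 6, -24]] (rows i, columns k).
Splitting M by its rows (i = 0, 1), M = [1, 0][12, 0, 12]ᵀ + [0, 1][-18, 6, -24]ᵀ.
Hence T = [1, 0] ⊗ [1, 1, -1] ⊗ [12, 0, 12] + [0, 1] ⊗ [1, 1, -1] ⊗ [-18, 6, -24], so rank(T) ≤ 2.
These bounds meet, so rank(T) = 2.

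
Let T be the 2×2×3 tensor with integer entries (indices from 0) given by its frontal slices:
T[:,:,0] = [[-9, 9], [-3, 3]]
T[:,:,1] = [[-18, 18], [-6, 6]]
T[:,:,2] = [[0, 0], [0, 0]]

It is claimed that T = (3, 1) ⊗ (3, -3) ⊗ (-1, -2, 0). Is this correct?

Reconstruct entrywise from the claimed factors. For example, T[1,0,0] = -3 and Σₗ aₗ[1]bₗ[0]cₗ[0] = (1)·(3)·(-1) = -3; checking all 12 entries, every one matches. The claim holds.

Yes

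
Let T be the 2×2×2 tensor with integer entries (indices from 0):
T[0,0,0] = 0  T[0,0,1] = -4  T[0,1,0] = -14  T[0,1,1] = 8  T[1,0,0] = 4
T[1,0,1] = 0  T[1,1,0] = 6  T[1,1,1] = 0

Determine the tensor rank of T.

2

Lower bound: in the mode-3 unfolding of T (rows indexed by k, columns by (i,j)) the 2×2 minor on rows k ∈ {0, 1}, columns (i,j) ∈ {(0,0), (0,1)} is det [[0, -14], [-4, 8]] = -56 ≠ 0, so that unfolding has rank ≥ 2 and hence rank(T) ≥ 2 (CP rank is at least every unfolding rank, though it can be larger).
Upper bound: with S_k = T[:,:,k], the two rank-1 terms a₁b₁ᵀ, a₂b₂ᵀ are the rank-1 members of the pencil x·S₀ + y·S₁.
det(x·S₀ + y·S₁) is 56·x² − 56·xy = 56·(x − y)(x), vanishing at (x:y) = (1:1) and (0:1).
M₁ = S₀ + S₁ = [[-4, -6], [4, 6]] = (-2)·[1, -1][2, 3]ᵀ and M₂ = S₁ = [[-4, 8], [0, 0]] = (-4)·[1, 0][1, -2]ᵀ, so take a₁ = [1, -1], b₁ = [2, 3], a₂ = [1, 0], b₂ = [1, -2].
Each slice is an integer combination of E₁ = a₁b₁ᵀ and E₂ = a₂b₂ᵀ: S₀ = −2·E₁ + 4·E₂, S₁ = −4·E₂; reading off coefficients, c₁ = [-2, 0] and c₂ = [4, -4].
Hence T = [1, -1] ∘ [2, 3] ∘ [-2, 0] + [1, 0] ∘ [1, -2] ∘ [4, -4], so rank(T) ≤ 2.
These bounds meet, so rank(T) = 2.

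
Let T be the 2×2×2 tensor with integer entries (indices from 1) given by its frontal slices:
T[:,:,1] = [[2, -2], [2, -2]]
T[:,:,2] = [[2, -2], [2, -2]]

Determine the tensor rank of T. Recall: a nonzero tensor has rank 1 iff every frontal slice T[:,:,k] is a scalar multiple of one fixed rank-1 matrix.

Lower bound: T ≠ 0 (e.g. T[1,1,1] = 2), so rank(T) ≥ 1.
Upper bound: the mode-1 fibre T[:,1,1] = [2, 2] gives a = [1, 1] (primitive direction); the mode-2 fibre T[1,:,1] = [2, -2] gives b = [1, -1]; then c[k] = T[1,1,k] / (a[1]·b[1]) = [2, 2] / 1 = [2, 2].
Expanding [1, 1] ⊗ [1, -1] ⊗ [2, 2] reproduces all 8 entries of T, so T = [1, 1] ⊗ [1, -1] ⊗ [2, 2] and rank(T) ≤ 1.
These bounds meet, so rank(T) = 1.

1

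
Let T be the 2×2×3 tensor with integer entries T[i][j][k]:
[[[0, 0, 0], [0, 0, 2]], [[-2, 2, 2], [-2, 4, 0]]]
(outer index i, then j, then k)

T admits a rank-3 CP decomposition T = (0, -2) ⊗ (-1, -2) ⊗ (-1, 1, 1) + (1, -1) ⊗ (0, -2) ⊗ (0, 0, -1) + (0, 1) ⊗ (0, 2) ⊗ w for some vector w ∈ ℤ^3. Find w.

w = (1, 0, -1)

Subtract the known terms from T to get the rank-1 residual R = (0, 1) ⊗ (0, 2) ⊗ w, so R[i,j,k] = a[i]·b[j]·w[k]. Pick indices with nonzero a[1]·b[1] = (1)·(2) = 2. Only the fibre through (1,1,·) is needed: R[1,1,:] = T[1,1,:] − Σₗ aₗ[1]bₗ[1]cₗ = [-2, 4, 0] − (-2)·(-2)·(-1, 1, 1) − (-1)·(-2)·(0, 0, -1) = [2, 0, -2]. Then w[k] = R[1,1,k] / 2 for each k, giving w = [2, 0, -2] / 2 = (1, 0, -1).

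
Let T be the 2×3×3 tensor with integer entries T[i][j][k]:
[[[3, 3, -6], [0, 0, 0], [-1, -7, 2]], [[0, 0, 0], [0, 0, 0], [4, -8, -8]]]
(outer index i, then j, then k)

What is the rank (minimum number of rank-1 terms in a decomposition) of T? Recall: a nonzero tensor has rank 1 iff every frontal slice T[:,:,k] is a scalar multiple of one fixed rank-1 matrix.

2

Lower bound: in the mode-1 unfolding of T (rows indexed by i, columns by (j,k)) the 2×2 minor on rows i ∈ {0, 1}, columns (j,k) ∈ {(0,0), (2,0)} is det [[3, -1], [0, 4]] = 12 ≠ 0, so that unfolding has rank ≥ 2 and hence rank(T) ≥ 2 (CP rank is at least every unfolding rank, though it can be larger).
Upper bound: with S_k = T[:,:,k], the two rank-1 terms a₁b₁ᵀ, a₂b₂ᵀ are the rank-1 members of the pencil x·S₀ + y·S₁.
The 2×2 minor of x·S₀ + y·S₁ on rows {0,1}, columns {0,2} is 12·x² − 12·xy − 24·y² = 12·(x − 2·y)(x + y), vanishing at (x:y) = (2:1) and (1:-1).
M₁ = 2·S₀ + S₁ = [[9, 0, -9], [0, 0, 0]] = 9·[1, 0][1, 0, -1]ᵀ and M₂ = S₀ − S₁ = [[0, 0, 6], [0, 0, 12]] = 6·[1, 2][0, 0, 1]ᵀ, so take a₁ = [1, 0], b₁ = [1, 0, -1], a₂ = [1, 2], b₂ = [0, 0, 1].
Each slice is an integer combination of E₁ = a₁b₁ᵀ and E₂ = a₂b₂ᵀ: S₀ = 3·E₁ + 2·E₂, S₁ = 3·E₁ − 4·E₂, S₂ = −6·E₁ − 4·E₂; reading off coefficients, c₁ = [3, 3, -6] and c₂ = [2, -4, -4].
Hence T = [1, 0] ∘ [1, 0, -1] ∘ [3, 3, -6] + [1, 2] ∘ [0, 0, 1] ∘ [2, -4, -4], so rank(T) ≤ 2.
These bounds meet, so rank(T) = 2.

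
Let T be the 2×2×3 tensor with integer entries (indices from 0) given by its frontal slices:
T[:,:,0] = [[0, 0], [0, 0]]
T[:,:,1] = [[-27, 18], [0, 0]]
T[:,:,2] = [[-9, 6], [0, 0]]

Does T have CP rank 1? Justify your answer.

Yes

If T = a (x) b (x) c then every fibre of T is a multiple of the corresponding factor, so read the factors off the fibres through the nonzero entry T[0,0,1] = -27.
The mode-1 fibre T[:,0,1] = [-27, 0] gives a = (1, 0) (primitive direction); the mode-2 fibre T[0,:,1] = [-27, 18] gives b = (3, -2); then c[k] = T[0,0,k] / (a[0]·b[0]) = [0, -27, -9] / 3 = (0, -9, -3).
Expanding (1, 0) (x) (3, -2) (x) (0, -9, -3) reproduces all 12 entries of T, so T = (1, 0) (x) (3, -2) (x) (0, -9, -3) and rank(T) ≤ 1.
Equivalently every frontal slice T[:,:,k] is c[k] times the rank-1 matrix (1, 0) (x) (3, -2). So T has rank 1 (it is nonzero).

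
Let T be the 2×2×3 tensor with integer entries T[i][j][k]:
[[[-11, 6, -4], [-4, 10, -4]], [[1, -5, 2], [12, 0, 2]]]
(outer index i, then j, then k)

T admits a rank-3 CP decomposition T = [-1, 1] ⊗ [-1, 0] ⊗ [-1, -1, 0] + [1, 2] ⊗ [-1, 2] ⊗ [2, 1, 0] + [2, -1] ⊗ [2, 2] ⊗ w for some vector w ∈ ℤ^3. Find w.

Subtract the known terms from T to get the rank-1 residual R = [2, -1] ⊗ [2, 2] ⊗ w, so R[i,j,k] = a[i]·b[j]·w[k]. Pick indices with nonzero a[0]·b[0] = (2)·(2) = 4. Only the fibre through (0,0,·) is needed: R[0,0,:] = T[0,0,:] − Σₗ aₗ[0]bₗ[0]cₗ = [-11, 6, -4] − (-1)·(-1)·[-1, -1, 0] − (1)·(-1)·[2, 1, 0] = [-8, 8, -4]. Then w[k] = R[0,0,k] / 4 for each k, giving w = [-8, 8, -4] / 4 = [-2, 2, -1].

w = [-2, 2, -1]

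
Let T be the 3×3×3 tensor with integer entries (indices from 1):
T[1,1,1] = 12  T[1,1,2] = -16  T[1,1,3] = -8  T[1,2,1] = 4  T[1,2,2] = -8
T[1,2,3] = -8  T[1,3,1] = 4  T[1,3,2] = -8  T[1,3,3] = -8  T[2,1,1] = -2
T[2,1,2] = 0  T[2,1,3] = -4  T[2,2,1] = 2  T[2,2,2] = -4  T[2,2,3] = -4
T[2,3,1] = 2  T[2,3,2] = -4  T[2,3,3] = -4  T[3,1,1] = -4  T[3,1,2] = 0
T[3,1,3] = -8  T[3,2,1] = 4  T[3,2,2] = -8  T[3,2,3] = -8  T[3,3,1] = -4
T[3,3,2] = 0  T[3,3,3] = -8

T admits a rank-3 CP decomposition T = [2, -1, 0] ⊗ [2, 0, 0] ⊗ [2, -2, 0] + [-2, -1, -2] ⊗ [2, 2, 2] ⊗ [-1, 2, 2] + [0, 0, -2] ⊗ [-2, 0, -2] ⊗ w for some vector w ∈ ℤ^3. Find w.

w = [-2, 2, 0]

Subtract the known terms from T to get the rank-1 residual R = [0, 0, -2] ⊗ [-2, 0, -2] ⊗ w, so R[i,j,k] = a[i]·b[j]·w[k]. Pick indices with nonzero a[3]·b[1] = (-2)·(-2) = 4. Only the fibre through (3,1,·) is needed: R[3,1,:] = T[3,1,:] − Σₗ aₗ[3]bₗ[1]cₗ = [-4, 0, -8] − (0)·(2)·[2, -2, 0] − (-2)·(2)·[-1, 2, 2] = [-8, 8, 0]. Then w[k] = R[3,1,k] / 4 for each k, giving w = [-8, 8, 0] / 4 = [-2, 2, 0].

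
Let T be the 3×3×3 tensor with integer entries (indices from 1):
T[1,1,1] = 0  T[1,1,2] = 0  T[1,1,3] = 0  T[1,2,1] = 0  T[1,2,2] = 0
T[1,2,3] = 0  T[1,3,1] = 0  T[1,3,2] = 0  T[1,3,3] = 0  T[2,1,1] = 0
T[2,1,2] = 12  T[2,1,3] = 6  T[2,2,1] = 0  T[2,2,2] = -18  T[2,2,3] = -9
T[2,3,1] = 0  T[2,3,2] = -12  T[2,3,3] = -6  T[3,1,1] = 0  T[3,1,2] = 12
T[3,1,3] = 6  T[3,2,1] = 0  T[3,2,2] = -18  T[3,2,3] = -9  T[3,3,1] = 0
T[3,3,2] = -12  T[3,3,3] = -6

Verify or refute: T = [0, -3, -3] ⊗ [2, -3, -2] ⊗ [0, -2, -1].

Yes

Reconstruct entrywise from the claimed factors. For example, T[2,2,2] = -18 and Σₗ aₗ[2]bₗ[2]cₗ[2] = (-3)·(-3)·(-2) = -18; checking all 27 entries, every one matches. The claim holds.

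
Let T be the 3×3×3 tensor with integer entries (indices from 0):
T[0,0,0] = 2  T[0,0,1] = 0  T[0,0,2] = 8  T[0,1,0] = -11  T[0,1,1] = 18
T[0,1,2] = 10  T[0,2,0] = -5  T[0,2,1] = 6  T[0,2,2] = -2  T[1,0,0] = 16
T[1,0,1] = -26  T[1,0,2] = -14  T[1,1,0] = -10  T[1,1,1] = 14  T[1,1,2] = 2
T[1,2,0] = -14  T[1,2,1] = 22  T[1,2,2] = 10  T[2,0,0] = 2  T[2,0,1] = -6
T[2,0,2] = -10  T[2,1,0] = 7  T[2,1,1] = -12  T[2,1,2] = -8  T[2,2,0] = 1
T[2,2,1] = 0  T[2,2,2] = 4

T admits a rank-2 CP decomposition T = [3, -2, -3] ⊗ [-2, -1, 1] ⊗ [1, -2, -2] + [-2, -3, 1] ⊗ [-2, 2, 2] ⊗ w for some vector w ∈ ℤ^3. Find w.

w = [2, -3, -1]

Subtract the known terms from T to get the rank-1 residual R = [-2, -3, 1] ⊗ [-2, 2, 2] ⊗ w, so R[i,j,k] = a[i]·b[j]·w[k]. Pick indices with nonzero a[0]·b[0] = (-2)·(-2) = 4. Only the fibre through (0,0,·) is needed: R[0,0,:] = T[0,0,:] − Σₗ aₗ[0]bₗ[0]cₗ = [2, 0, 8] − (3)·(-2)·[1, -2, -2] = [8, -12, -4]. Then w[k] = R[0,0,k] / 4 for each k, giving w = [8, -12, -4] / 4 = [2, -3, -1].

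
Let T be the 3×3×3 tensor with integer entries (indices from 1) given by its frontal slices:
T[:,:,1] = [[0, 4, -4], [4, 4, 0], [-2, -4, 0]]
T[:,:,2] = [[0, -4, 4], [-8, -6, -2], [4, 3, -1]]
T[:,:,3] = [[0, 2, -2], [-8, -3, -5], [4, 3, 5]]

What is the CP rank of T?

Lower bound: the mode-3 unfolding of T (rows indexed by k, columns by (i,j) = (1,1), (1,2), (1,3), (2,1), (2,2), (2,3), (3,1), (3,2), (3,3)) is [[0, 4, -4, 4, 4, 0, -2, -4, 0], [0, -4, 4, -8, -6, -2, 4, 3, -1], [0, 2, -2, -8, -3, -5, 4, 3, 5]].
There the 3×3 minor on rows k ∈ {1, 2, 3}, columns (i,j) ∈ {(1,2), (2,1), (3,2)} is det [[4, 4, -4], [-4, -8, 3], [2, -8, 3]] = -120 ≠ 0, so this unfolding has rank ≥ 3; CP rank is at least every unfolding rank, so rank(T) ≥ 3. (Unfolding ranks only ever bound the CP rank from below — rank(T) can be strictly larger than all of them — so the matching upper bound has to come from an explicit 3-term decomposition.)
Upper bound: T is a sum of 3 rank-1 terms, T = [0, 0, 1] ⊗ [0, 1, 1] ⊗ [-1, -1, 2] + [0, 2, -1] ⊗ [2, 1, 1] ⊗ [1, -2, -2] + [2, 1, -1] ⊗ [0, 1, -1] ⊗ [2, -2, 1] (written with every a and b primitive with positive leading entry and the scale carried by c; CP decompositions are not unique, and this one is verified by expanding entrywise), so rank(T) ≤ 3.
These bounds meet, so rank(T) = 3.

3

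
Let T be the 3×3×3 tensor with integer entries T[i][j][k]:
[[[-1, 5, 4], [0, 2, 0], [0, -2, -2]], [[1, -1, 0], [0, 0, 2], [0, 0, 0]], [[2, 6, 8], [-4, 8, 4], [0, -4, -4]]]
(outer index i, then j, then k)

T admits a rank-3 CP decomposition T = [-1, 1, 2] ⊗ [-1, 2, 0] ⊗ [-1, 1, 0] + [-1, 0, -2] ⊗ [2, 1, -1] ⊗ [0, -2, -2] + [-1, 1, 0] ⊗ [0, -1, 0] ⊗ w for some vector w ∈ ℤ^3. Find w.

Subtract the known terms from T to get the rank-1 residual R = [-1, 1, 0] ⊗ [0, -1, 0] ⊗ w, so R[i,j,k] = a[i]·b[j]·w[k]. Pick indices with nonzero a[0]·b[1] = (-1)·(-1) = 1. Only the fibre through (0,1,·) is needed: R[0,1,:] = T[0,1,:] − Σₗ aₗ[0]bₗ[1]cₗ = [0, 2, 0] − (-1)·(2)·[-1, 1, 0] − (-1)·(1)·[0, -2, -2] = [-2, 2, -2]. Then w[k] = R[0,1,k] / 1 for each k, giving w = [-2, 2, -2] / 1 = [-2, 2, -2].

w = [-2, 2, -2]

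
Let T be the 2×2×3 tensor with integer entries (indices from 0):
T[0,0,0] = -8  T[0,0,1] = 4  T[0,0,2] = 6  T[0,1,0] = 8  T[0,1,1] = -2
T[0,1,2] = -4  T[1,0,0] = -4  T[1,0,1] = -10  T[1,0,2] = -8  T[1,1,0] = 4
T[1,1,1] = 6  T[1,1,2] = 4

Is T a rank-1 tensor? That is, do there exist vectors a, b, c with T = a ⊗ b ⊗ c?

No

The mode-3 unfolding of T (rows indexed by k, columns by (i,j) = (0,0), (0,1), (1,0), (1,1)) is [[-8, 8, -4, 4], [4, -2, -10, 6], [6, -4, -8, 4]].
There the 3×3 minor on rows k ∈ {0, 1, 2}, columns (i,j) ∈ {(0,0), (0,1), (1,0)} is det [[-8, 8, -4], [4, -2, -10], [6, -4, -8]] = -16 ≠ 0, so this unfolding has rank ≥ 3; CP rank is at least every unfolding rank, so rank(T) ≥ 3.
In particular rank(T) ≥ 3 > 1, so T is not rank-1.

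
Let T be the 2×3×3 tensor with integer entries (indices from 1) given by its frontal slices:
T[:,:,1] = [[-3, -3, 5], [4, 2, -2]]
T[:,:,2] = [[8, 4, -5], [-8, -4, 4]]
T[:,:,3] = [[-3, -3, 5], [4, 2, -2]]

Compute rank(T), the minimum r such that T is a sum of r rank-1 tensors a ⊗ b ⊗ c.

3

Lower bound: the mode-2 unfolding of T (rows indexed by j, columns by (i,k) = (1,1), (1,2), (1,3), (2,1), (2,2), (2,3)) is [[-3, 8, -3, 4, -8, 4], [-3, 4, -3, 2, -4, 2], [5, -5, 5, -2, 4, -2]].
There the 3×3 minor on rows j ∈ {1, 2, 3}, columns (i,k) ∈ {(1,1), (1,2), (2,1)} is det [[-3, 8, 4], [-3, 4, 2], [5, -5, -2]] = 6 ≠ 0, so this unfolding has rank ≥ 3; CP rank is at least every unfolding rank, so rank(T) ≥ 3. (Unfolding ranks only ever bound the CP rank from below — rank(T) can be strictly larger than all of them — so the matching upper bound has to come from an explicit 3-term decomposition.)
Upper bound: T is a sum of 3 rank-1 terms, T = (1, -1) ⊗ (2, 1, -1) ⊗ (-2, 4, -2) + (1, 0) ⊗ (1, -1, 1) ⊗ (-1, 1, -1) + (1, 0) ⊗ (1, -1, 2) ⊗ (2, -1, 2) (written with every a and b primitive with positive leading entry and the scale carried by c; CP decompositions are not unique, and this one is verified by expanding entrywise), so rank(T) ≤ 3.
These bounds meet, so rank(T) = 3.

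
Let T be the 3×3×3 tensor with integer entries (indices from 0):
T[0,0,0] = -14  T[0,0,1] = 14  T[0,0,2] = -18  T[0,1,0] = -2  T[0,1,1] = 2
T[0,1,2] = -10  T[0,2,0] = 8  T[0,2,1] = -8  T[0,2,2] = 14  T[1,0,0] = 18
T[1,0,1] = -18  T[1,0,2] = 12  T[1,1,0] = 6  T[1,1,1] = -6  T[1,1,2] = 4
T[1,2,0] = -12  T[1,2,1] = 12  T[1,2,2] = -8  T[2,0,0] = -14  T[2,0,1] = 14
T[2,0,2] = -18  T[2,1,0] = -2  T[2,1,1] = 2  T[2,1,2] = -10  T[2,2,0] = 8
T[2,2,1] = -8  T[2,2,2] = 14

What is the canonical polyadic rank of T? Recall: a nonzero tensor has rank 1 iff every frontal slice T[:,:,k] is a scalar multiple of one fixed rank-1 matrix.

Lower bound: the mode-3 unfolding of T (rows indexed by k, columns by (i,j) = (0,0), (0,1), (0,2), (1,0), (1,1), (1,2), (2,0), (2,1), (2,2)) is [[-14, -2, 8, 18, 6, -12, -14, -2, 8], [14, 2, -8, -18, -6, 12, 14, 2, -8], [-18, -10, 14, 12, 4, -8, -18, -10, 14]].
There the 2×2 minor on rows k ∈ {0, 2}, columns (i,j) ∈ {(0,0), (0,1)} is det [[-14, -2], [-18, -10]] = 104 ≠ 0, so this unfolding has rank ≥ 2; CP rank is at least every unfolding rank, so rank(T) ≥ 2. (This is only a lower bound: in general the CP rank may exceed every unfolding rank, so we still need to exhibit 2 rank-1 terms summing to T.)
Upper bound — finding two terms. Write S_k = T[:,:,k] for the frontal slices: S₀ = [[-14, -2, 8], [18, 6, -12], [-14, -2, 8]], S₁ = [[14, 2, -8], [-18, -6, 12], [14, 2, -8]], S₂ = [[-18, -10, 14], [12, 4, -8], [-18, -10, 14]].
If T = a₁ ⊗ b₁ ⊗ c₁ + a₂ ⊗ b₂ ⊗ c₂ then each S_k = c₁[k]·a₁b₁ᵀ + c₂[k]·a₂b₂ᵀ. S₀ and S₂ are linearly independent, so a₁b₁ᵀ and a₂b₂ᵀ must span the same plane of matrices: they are the rank-1 matrices of the form x·S₀ + y·S₂.
The 2×2 minor of x·S₀ + y·S₂ on rows {0,1}, columns {0,1} is −48·x² + 40·xy + 48·y² = (-8)·(2·x − 3·y)(3·x + 2·y), vanishing at (x:y) = (3:2) and (2:-3).
M₁ = 3·S₀ + 2·S₂ = [[-78, -26, 52], [78, 26, -52], [-78, -26, 52]] = (-26)·(1, -1, 1)(3, 1, -2)ᵀ and M₂ = 2·S₀ − 3·S₂ = [[26, 26, -26], [0, 0, 0], [26, 26, -26]] = 26·(1, 0, 1)(1, 1, -1)ᵀ, so take a₁ = (1, -1, 1), b₁ = (3, 1, -2), a₂ = (1, 0, 1), b₂ = (1, 1, -1).
Each slice is an integer combination of E₁ = a₁b₁ᵀ and E₂ = a₂b₂ᵀ: S₀ = −6·E₁ + 4·E₂, S₁ = 6·E₁ − 4·E₂, S₂ = −4·E₁ − 6·E₂; reading off coefficients, c₁ = (-6, 6, -4) and c₂ = (4, -4, -6).
Hence T = (1, -1, 1) ⊗ (3, 1, -2) ⊗ (-6, 6, -4) + (1, 0, 1) ⊗ (1, 1, -1) ⊗ (4, -4, -6), so rank(T) ≤ 2.
These bounds meet, so rank(T) = 2.

2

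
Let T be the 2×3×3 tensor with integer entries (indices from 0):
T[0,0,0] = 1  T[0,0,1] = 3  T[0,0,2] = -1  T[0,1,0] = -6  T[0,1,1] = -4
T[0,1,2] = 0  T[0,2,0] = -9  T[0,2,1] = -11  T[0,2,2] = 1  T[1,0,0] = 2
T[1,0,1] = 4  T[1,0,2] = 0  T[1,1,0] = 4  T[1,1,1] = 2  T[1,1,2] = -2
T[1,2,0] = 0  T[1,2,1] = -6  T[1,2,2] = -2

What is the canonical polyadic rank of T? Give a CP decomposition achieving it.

rank(T) = 3

Lower bound: the mode-2 unfolding of T (rows indexed by j, columns by (i,k) = (0,0), (0,1), (0,2), (1,0), (1,1), (1,2)) is [[1, 3, -1, 2, 4, 0], [-6, -4, 0, 4, 2, -2], [-9, -11, 1, 0, -6, -2]].
There the 3×3 minor on rows j ∈ {0, 1, 2}, columns (i,k) ∈ {(0,0), (0,1), (0,2)} is det [[1, 3, -1], [-6, -4, 0], [-9, -11, 1]] = -16 ≠ 0, so this unfolding has rank ≥ 3; CP rank is at least every unfolding rank, so rank(T) ≥ 3. (This is only a lower bound: in general the CP rank may exceed every unfolding rank, so we still need to exhibit 3 rank-1 terms summing to T.)
Upper bound: T is a sum of 3 rank-1 terms, T = [1, -1] ⊗ [0, 1, 1] ⊗ [-4, -2, 2] + [1, 0] ⊗ [1, 2, 1] ⊗ [-1, -1, -1] + [1, 1] ⊗ [1, 0, -2] ⊗ [2, 4, 0] (one valid choice — decompositions are not unique — normalised so each a, b is primitive with positive first nonzero entry; check it by expanding all entries), so rank(T) ≤ 3.
These bounds meet, so rank(T) = 3.
Check entry T[1,0,0] = 2: (-1)·(0)·(-4) + (0)·(1)·(-1) + (1)·(1)·(2) = 2.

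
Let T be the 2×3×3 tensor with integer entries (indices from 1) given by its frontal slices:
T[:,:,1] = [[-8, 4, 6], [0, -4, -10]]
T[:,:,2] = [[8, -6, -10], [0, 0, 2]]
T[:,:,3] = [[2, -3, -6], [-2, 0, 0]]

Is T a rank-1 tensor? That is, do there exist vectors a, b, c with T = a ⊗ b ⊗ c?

No

The mode-3 unfolding of T (rows indexed by k, columns by (i,j) = (1,1), (1,2), (1,3), (2,1), (2,2), (2,3)) is [[-8, 4, 6, 0, -4, -10], [8, -6, -10, 0, 0, 2], [2, -3, -6, -2, 0, 0]].
There the 3×3 minor on rows k ∈ {1, 2, 3}, columns (i,j) ∈ {(1,1), (1,2), (1,3)} is det [[-8, 4, 6], [8, -6, -10], [2, -3, -6]] = -8 ≠ 0, so this unfolding has rank ≥ 3; CP rank is at least every unfolding rank, so rank(T) ≥ 3.
In particular rank(T) ≥ 3 > 1, so T is not rank-1.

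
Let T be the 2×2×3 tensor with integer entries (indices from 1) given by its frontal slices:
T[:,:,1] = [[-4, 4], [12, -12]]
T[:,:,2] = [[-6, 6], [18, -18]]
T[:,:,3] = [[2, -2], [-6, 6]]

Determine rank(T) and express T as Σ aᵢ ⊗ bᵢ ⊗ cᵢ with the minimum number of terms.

rank(T) = 1

Lower bound: T ≠ 0 (e.g. T[1,1,1] = -4), so rank(T) ≥ 1.
Upper bound: if T = a ⊗ b ⊗ c then every fibre of T is a multiple of the corresponding factor, so read the factors off the fibres through the nonzero entry T[1,1,1] = -4.
The mode-1 fibre T[:,1,1] = [-4, 12] gives a = [1, -3] (primitive direction); the mode-2 fibre T[1,:,1] = [-4, 4] gives b = [1, -1]; then c[k] = T[1,1,k] / (a[1]·b[1]) = [-4, -6, 2] / 1 = [-4, -6, 2].
Expanding [1, -3] ⊗ [1, -1] ⊗ [-4, -6, 2] reproduces all 12 entries of T, so T = [1, -3] ⊗ [1, -1] ⊗ [-4, -6, 2] and rank(T) ≤ 1.
These bounds meet, so rank(T) = 1.
Check entry T[2,1,3] = -6: (-3)·(1)·(2) = -6.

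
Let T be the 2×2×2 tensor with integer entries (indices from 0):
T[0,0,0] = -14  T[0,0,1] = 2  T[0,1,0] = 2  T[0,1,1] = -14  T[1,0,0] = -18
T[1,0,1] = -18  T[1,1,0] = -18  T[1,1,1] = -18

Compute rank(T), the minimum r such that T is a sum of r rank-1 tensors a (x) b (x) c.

Lower bound: the mode-1 unfolding of T (rows indexed by i, columns by (j,k) = (0,0), (0,1), (1,0), (1,1)) is [[-14, 2, 2, -14], [-18, -18, -18, -18]].
There the 2×2 minor on rows i ∈ {0, 1}, columns (j,k) ∈ {(0,0), (0,1)} is det [[-14, 2], [-18, -18]] = 288 ≠ 0, so this unfolding has rank ≥ 2; CP rank is at least every unfolding rank, so rank(T) ≥ 2. (This is only a lower bound: in general the CP rank may exceed every unfolding rank, so we still need to exhibit 2 rank-1 terms summing to T.)
Upper bound — finding two terms. Write S_k = T[:,:,k] for the frontal slices: S₀ = [[-14, 2], [-18, -18]], S₁ = [[2, -14], [-18, -18]].
If T = a₁ (x) b₁ (x) c₁ + a₂ (x) b₂ (x) c₂ then each S_k = c₁[k]·a₁b₁ᵀ + c₂[k]·a₂b₂ᵀ. S₀ and S₁ are linearly independent, so a₁b₁ᵀ and a₂b₂ᵀ must span the same plane of matrices: they are the rank-1 matrices of the form x·S₀ + y·S₁.
det(x·S₀ + y·S₁) is 288·x² − 288·y² = 288·(x − y)(x + y), vanishing at (x:y) = (1:1) and (1:-1).
M₁ = S₀ + S₁ = [[-12, -12], [-36, -36]] = (-12)·(1, 3)(1, 1)ᵀ and M₂ = S₀ − S₁ = [[-16, 16], [0, 0]] = (-16)·(1, 0)(1, -1)ᵀ, so take a₁ = (1, 3), b₁ = (1, 1), a₂ = (1, 0), b₂ = (1, -1).
Each slice is an integer combination of E₁ = a₁b₁ᵀ and E₂ = a₂b₂ᵀ: S₀ = −6·E₁ − 8·E₂, S₁ = −6·E₁ + 8·E₂; reading off coefficients, c₁ = (-6, -6) and c₂ = (-8, 8).
Hence T = (1, 3) (x) (1, 1) (x) (-6, -6) + (1, 0) (x) (1, -1) (x) (-8, 8), so rank(T) ≤ 2.
These bounds meet, so rank(T) = 2.

2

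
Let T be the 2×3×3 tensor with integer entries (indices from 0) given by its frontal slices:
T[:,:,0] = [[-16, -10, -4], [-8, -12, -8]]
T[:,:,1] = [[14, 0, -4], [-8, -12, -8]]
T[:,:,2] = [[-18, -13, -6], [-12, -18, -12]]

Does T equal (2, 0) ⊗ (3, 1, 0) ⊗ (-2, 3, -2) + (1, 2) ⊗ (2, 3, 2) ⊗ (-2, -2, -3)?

Yes

Reconstruct entrywise from the claimed factors. For example, T[1,0,0] = -8 and Σₗ aₗ[1]bₗ[0]cₗ[0] = (0)·(3)·(-2) + (2)·(2)·(-2) = -8; checking all 18 entries, every one matches. The claim holds.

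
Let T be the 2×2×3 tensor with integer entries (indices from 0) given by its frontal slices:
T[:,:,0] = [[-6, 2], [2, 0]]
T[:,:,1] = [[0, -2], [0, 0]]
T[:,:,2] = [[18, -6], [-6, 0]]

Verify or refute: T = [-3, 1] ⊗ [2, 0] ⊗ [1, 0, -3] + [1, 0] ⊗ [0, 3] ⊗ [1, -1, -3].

No

Reconstruct entry (0,1,0) from the claimed factors: Σₗ aₗ[0]bₗ[1]cₗ[0] = (-3)·(0)·(1) + (1)·(3)·(1) = 3, but T[0,1,0] = 2. The claim is false.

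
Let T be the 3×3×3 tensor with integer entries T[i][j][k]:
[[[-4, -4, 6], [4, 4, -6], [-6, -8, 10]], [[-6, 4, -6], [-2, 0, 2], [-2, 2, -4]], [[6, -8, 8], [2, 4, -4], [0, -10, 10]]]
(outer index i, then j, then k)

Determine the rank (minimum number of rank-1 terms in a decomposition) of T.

Lower bound: the mode-1 unfolding of T (rows indexed by i, columns by (j,k) = (0,0), (0,1), (0,2), (1,0), (1,1), (1,2), (2,0), (2,1), (2,2)) is [[-4, -4, 6, 4, 4, -6, -6, -8, 10], [-6, 4, -6, -2, 0, 2, -2, 2, -4], [6, -8, 8, 2, 4, -4, 0, -10, 10]].
There the 3×3 minor on rows i ∈ {0, 1, 2}, columns (j,k) ∈ {(0,0), (0,1), (0,2)} is det [[-4, -4, 6], [-6, 4, -6], [6, -8, 8]] = 160 ≠ 0, so this unfolding has rank ≥ 3; CP rank is at least every unfolding rank, so rank(T) ≥ 3. (Flattening ranks never certify an upper bound on CP rank; for that we must actually write T with 3 rank-1 terms.)
Upper bound: T is a sum of 3 rank-1 terms, T = [0, 1, -1] ⊗ [2, 0, 1] ⊗ [-4, 2, -2] + [1, -1, 0] ⊗ [1, -1, 1] ⊗ [-2, 0, 2] + [1, 0, 1] ⊗ [1, -1, 2] ⊗ [-2, -4, 4] (one valid choice — decompositions are not unique — normalised so each a, b is primitive with positive first nonzero entry; check it by expanding all entries), so rank(T) ≤ 3.
These bounds meet, so rank(T) = 3.

3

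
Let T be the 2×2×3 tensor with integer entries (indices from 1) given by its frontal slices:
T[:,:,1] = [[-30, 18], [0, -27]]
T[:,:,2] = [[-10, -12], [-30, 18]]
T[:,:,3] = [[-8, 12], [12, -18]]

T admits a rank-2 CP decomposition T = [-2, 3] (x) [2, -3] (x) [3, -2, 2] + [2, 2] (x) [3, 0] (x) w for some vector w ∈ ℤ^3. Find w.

Subtract the known terms from T to get the rank-1 residual R = [2, 2] (x) [3, 0] (x) w, so R[i,j,k] = a[i]·b[j]·w[k]. Pick indices with nonzero a[1]·b[1] = (2)·(3) = 6. Only the fibre through (1,1,·) is needed: R[1,1,:] = T[1,1,:] − Σₗ aₗ[1]bₗ[1]cₗ = [-30, -10, -8] − (-2)·(2)·[3, -2, 2] = [-18, -18, 0]. Then w[k] = R[1,1,k] / 6 for each k, giving w = [-18, -18, 0] / 6 = [-3, -3, 0].

w = [-3, -3, 0]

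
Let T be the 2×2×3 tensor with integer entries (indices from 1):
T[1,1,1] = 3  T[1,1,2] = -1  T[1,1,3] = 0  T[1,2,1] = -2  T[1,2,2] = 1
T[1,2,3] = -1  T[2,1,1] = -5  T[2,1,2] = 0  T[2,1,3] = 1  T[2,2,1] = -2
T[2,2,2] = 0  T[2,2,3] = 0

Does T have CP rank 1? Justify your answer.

No

The mode-3 unfolding of T (rows indexed by k, columns by (i,j) = (1,1), (1,2), (2,1), (2,2)) is [[3, -2, -5, -2], [-1, 1, 0, 0], [0, -1, 1, 0]].
There the 3×3 minor on rows k ∈ {1, 2, 3}, columns (i,j) ∈ {(1,1), (1,2), (2,1)} is det [[3, -2, -5], [-1, 1, 0], [0, -1, 1]] = -4 ≠ 0, so this unfolding has rank ≥ 3; CP rank is at least every unfolding rank, so rank(T) ≥ 3.
In particular rank(T) ≥ 3 > 1, so T is not rank-1.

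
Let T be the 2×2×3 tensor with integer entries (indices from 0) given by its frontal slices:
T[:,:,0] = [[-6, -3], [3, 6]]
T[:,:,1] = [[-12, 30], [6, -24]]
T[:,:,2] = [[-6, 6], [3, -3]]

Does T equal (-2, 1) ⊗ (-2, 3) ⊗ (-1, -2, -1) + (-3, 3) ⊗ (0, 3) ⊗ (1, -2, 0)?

No

Reconstruct entry (0,0,0) from the claimed factors: Σₗ aₗ[0]bₗ[0]cₗ[0] = (-2)·(-2)·(-1) + (-3)·(0)·(1) = -4, but T[0,0,0] = -6. The claim is false.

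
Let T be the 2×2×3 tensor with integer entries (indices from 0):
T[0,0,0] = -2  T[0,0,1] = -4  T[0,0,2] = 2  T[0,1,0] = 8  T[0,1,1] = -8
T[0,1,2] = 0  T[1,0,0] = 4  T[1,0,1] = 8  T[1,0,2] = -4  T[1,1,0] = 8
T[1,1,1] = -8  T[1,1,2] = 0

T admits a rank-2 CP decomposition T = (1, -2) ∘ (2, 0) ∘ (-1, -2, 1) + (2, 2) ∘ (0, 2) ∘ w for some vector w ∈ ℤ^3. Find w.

Subtract the known terms from T to get the rank-1 residual R = (2, 2) ∘ (0, 2) ∘ w, so R[i,j,k] = a[i]·b[j]·w[k]. Pick indices with nonzero a[0]·b[1] = (2)·(2) = 4. Only the fibre through (0,1,·) is needed: R[0,1,:] = T[0,1,:] − Σₗ aₗ[0]bₗ[1]cₗ = [8, -8, 0] − (1)·(0)·(-1, -2, 1) = [8, -8, 0]. Then w[k] = R[0,1,k] / 4 for each k, giving w = [8, -8, 0] / 4 = (2, -2, 0).

w = (2, -2, 0)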